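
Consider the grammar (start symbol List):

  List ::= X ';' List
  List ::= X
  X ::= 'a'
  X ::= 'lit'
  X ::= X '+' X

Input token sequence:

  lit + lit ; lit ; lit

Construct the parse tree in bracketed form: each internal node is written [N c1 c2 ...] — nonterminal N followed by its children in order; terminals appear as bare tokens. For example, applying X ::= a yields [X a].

[List [X [X lit] + [X lit]] ; [List [X lit] ; [List [X lit]]]]

List
X ; List
X + X ; List
lit + X ; List
lit + lit ; List
lit + lit ; X ; List
lit + lit ; lit ; List
lit + lit ; lit ; X
lit + lit ; lit ; lit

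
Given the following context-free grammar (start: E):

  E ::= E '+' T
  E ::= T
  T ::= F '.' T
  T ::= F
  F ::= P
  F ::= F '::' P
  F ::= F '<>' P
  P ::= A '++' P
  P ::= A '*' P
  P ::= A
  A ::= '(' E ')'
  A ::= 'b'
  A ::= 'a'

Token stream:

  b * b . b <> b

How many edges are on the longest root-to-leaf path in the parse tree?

7

[E [T [F [P [A b] * [P [A b]]]] . [T [F [F [P [A b]]] <> [P [A b]]]]]]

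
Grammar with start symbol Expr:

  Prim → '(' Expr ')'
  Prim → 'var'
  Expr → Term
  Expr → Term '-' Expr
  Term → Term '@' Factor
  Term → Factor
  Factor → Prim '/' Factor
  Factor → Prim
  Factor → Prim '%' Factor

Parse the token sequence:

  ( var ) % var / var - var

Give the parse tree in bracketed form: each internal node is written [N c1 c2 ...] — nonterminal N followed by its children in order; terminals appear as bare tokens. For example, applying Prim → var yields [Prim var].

[Expr [Term [Factor [Prim ( [Expr [Term [Factor [Prim var]]]] )] % [Factor [Prim var] / [Factor [Prim var]]]]] - [Expr [Term [Factor [Prim var]]]]]

Expr
Term - Expr
Factor - Expr
Prim % Factor - Expr
( Expr ) % Factor - Expr
( Term ) % Factor - Expr
( Factor ) % Factor - Expr
( Prim ) % Factor - Expr
( var ) % Factor - Expr
( var ) % Prim / Factor - Expr
( var ) % var / Factor - Expr
( var ) % var / Prim - Expr
( var ) % var / var - Expr
( var ) % var / var - Term
( var ) % var / var - Factor
( var ) % var / var - Prim
( var ) % var / var - var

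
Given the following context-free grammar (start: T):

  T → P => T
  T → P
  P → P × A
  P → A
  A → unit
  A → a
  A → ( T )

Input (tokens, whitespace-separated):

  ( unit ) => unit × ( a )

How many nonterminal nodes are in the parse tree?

[T [P [A ( [T [P [A unit]]] )]] => [T [P [P [A unit]] × [A ( [T [P [A a]]] )]]]]

14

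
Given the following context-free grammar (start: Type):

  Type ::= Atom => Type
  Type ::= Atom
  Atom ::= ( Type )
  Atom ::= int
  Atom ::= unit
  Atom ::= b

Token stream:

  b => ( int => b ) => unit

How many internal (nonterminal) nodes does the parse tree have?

[Type [Atom b] => [Type [Atom ( [Type [Atom int] => [Type [Atom b]]] )] => [Type [Atom unit]]]]

10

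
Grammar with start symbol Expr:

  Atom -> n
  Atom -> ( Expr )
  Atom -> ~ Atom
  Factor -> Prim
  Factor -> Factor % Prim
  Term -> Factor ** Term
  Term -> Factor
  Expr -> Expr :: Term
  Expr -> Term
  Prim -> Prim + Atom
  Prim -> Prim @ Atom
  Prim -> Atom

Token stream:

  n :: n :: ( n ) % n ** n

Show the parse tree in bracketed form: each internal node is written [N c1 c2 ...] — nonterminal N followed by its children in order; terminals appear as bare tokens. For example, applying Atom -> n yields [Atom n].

[Expr [Expr [Expr [Term [Factor [Prim [Atom n]]]]] :: [Term [Factor [Prim [Atom n]]]]] :: [Term [Factor [Factor [Prim [Atom ( [Expr [Term [Factor [Prim [Atom n]]]]] )]]] % [Prim [Atom n]]] ** [Term [Factor [Prim [Atom n]]]]]]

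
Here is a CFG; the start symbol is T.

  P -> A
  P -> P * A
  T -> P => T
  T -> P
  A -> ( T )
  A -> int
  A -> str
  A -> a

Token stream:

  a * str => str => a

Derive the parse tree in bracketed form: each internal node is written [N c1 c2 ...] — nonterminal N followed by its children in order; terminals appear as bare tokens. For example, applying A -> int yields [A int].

[T [P [P [A a]] * [A str]] => [T [P [A str]] => [T [P [A a]]]]]

T
P => T
P * A => T
A * A => T
a * A => T
a * str => T
a * str => P => T
a * str => A => T
a * str => str => T
a * str => str => P
a * str => str => A
a * str => str => a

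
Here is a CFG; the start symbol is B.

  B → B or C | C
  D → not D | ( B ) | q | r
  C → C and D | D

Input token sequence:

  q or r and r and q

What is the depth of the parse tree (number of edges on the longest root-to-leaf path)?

[B [B [C [D q]]] or [C [C [C [D r]] and [D r]] and [D q]]]

5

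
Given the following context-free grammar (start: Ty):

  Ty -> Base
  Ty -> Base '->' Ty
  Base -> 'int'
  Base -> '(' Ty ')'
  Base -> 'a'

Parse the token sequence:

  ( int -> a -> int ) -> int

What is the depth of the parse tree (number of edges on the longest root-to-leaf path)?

6

[Ty [Base ( [Ty [Base int] -> [Ty [Base a] -> [Ty [Base int]]]] )] -> [Ty [Base int]]]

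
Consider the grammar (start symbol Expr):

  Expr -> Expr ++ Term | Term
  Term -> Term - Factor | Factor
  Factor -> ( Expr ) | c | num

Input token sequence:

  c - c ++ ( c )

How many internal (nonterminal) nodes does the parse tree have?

11

[Expr [Expr [Term [Term [Factor c]] - [Factor c]]] ++ [Term [Factor ( [Expr [Term [Factor c]]] )]]]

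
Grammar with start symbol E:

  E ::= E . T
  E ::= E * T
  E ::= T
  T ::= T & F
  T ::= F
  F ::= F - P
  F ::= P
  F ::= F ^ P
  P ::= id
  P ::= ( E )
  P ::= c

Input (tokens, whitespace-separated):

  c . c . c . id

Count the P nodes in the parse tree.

4

[E [E [E [E [T [F [P c]]]] . [T [F [P c]]]] . [T [F [P c]]]] . [T [F [P id]]]]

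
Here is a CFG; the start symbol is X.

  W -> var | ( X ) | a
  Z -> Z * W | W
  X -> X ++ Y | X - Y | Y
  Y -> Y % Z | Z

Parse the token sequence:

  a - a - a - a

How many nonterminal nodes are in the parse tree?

[X [X [X [X [Y [Z [W a]]]] - [Y [Z [W a]]]] - [Y [Z [W a]]]] - [Y [Z [W a]]]]

16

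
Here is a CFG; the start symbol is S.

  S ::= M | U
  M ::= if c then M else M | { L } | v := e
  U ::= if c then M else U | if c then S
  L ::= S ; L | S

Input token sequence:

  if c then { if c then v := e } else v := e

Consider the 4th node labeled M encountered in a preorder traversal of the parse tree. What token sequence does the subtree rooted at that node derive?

v := e

[S [M if c then [M { [L [S [U if c then [S [M v := e]]]]] }] else [M v := e]]]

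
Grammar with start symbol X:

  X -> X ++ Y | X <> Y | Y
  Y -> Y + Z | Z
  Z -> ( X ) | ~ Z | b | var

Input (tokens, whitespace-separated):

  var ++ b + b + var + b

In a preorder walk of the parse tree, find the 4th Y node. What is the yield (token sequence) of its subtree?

b + b

[X [X [Y [Z var]]] ++ [Y [Y [Y [Y [Z b]] + [Z b]] + [Z var]] + [Z b]]]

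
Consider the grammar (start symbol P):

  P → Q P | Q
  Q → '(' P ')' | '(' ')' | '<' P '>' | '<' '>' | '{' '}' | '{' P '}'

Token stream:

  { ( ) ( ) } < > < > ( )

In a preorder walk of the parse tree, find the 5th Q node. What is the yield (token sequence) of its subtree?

[P [Q { [P [Q ( )] [P [Q ( )]]] }] [P [Q < >] [P [Q < >] [P [Q ( )]]]]]

< >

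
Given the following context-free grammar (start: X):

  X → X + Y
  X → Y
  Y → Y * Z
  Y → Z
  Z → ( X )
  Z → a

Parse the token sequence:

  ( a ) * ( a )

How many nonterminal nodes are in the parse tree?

11

[X [Y [Y [Z ( [X [Y [Z a]]] )]] * [Z ( [X [Y [Z a]]] )]]]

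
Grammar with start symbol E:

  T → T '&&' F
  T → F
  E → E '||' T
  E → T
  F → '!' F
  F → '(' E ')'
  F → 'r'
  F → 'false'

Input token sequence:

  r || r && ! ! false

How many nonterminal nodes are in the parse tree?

10

[E [E [T [F r]]] || [T [T [F r]] && [F ! [F ! [F false]]]]]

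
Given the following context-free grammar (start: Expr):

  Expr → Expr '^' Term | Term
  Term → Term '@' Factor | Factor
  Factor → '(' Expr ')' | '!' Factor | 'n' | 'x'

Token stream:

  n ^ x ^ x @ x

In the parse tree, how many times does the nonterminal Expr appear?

[Expr [Expr [Expr [Term [Factor n]]] ^ [Term [Factor x]]] ^ [Term [Term [Factor x]] @ [Factor x]]]

3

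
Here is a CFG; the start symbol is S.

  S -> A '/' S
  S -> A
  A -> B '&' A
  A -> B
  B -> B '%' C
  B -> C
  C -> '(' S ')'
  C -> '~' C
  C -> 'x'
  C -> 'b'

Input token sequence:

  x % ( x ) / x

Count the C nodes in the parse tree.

[S [A [B [B [C x]] % [C ( [S [A [B [C x]]]] )]]] / [S [A [B [C x]]]]]

4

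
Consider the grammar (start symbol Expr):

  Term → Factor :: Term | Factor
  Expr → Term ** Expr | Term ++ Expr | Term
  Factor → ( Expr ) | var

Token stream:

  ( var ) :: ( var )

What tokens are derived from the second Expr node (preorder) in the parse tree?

var

[Expr [Term [Factor ( [Expr [Term [Factor var]]] )] :: [Term [Factor ( [Expr [Term [Factor var]]] )]]]]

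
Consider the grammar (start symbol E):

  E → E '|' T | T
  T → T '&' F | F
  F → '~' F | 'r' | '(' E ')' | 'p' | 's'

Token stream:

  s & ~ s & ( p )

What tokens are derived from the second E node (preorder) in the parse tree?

p

[E [T [T [T [F s]] & [F ~ [F s]]] & [F ( [E [T [F p]]] )]]]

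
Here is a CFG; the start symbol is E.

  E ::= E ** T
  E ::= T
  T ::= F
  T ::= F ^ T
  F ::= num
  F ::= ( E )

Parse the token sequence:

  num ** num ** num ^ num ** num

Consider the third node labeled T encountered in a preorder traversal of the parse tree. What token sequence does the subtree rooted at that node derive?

num ^ num

[E [E [E [E [T [F num]]] ** [T [F num]]] ** [T [F num] ^ [T [F num]]]] ** [T [F num]]]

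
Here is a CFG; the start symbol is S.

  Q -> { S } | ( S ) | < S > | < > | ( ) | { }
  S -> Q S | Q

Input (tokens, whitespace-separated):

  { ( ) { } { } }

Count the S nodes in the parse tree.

[S [Q { [S [Q ( )] [S [Q { }] [S [Q { }]]]] }]]

4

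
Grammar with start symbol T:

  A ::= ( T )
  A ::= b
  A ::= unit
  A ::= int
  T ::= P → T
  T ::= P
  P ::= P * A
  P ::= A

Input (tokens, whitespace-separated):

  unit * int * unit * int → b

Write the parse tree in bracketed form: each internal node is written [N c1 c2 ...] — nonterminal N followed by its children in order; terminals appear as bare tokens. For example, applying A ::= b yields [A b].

T
P → T
P * A → T
P * A * A → T
P * A * A * A → T
A * A * A * A → T
unit * A * A * A → T
unit * int * A * A → T
unit * int * unit * A → T
unit * int * unit * int → T
unit * int * unit * int → P
unit * int * unit * int → A
unit * int * unit * int → b

[T [P [P [P [P [A unit]] * [A int]] * [A unit]] * [A int]] → [T [P [A b]]]]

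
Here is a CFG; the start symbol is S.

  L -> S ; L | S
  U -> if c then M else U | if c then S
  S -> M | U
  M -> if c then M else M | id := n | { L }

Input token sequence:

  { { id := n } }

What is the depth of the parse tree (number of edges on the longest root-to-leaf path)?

8

[S [M { [L [S [M { [L [S [M id := n]]] }]]] }]]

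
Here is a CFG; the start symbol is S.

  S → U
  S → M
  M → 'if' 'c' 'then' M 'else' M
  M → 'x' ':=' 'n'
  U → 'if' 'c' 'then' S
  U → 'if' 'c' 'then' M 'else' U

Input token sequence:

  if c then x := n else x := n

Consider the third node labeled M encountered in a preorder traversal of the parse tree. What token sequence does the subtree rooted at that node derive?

x := n

[S [M if c then [M x := n] else [M x := n]]]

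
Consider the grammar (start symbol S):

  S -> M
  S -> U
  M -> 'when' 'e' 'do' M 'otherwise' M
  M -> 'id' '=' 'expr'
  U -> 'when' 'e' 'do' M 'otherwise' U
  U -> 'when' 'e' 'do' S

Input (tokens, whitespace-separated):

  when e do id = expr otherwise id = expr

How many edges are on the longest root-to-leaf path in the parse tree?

3

[S [M when e do [M id = expr] otherwise [M id = expr]]]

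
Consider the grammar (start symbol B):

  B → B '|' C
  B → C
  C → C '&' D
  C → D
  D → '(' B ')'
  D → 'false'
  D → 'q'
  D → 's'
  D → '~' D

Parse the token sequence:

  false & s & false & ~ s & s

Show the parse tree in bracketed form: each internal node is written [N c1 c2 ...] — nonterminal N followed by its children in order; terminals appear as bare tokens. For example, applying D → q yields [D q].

B
C
C & D
C & D & D
C & D & D & D
C & D & D & D & D
D & D & D & D & D
false & D & D & D & D
false & s & D & D & D
false & s & false & D & D
false & s & false & ~ D & D
false & s & false & ~ s & D
false & s & false & ~ s & s

[B [C [C [C [C [C [D false]] & [D s]] & [D false]] & [D ~ [D s]]] & [D s]]]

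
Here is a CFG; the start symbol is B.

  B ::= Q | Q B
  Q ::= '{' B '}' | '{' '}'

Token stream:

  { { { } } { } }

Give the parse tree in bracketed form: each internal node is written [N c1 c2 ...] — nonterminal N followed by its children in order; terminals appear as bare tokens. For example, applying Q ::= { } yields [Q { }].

[B [Q { [B [Q { [B [Q { }]] }] [B [Q { }]]] }]]

B
Q
{ B }
{ Q B }
{ { B } B }
{ { Q } B }
{ { { } } B }
{ { { } } Q }
{ { { } } { } }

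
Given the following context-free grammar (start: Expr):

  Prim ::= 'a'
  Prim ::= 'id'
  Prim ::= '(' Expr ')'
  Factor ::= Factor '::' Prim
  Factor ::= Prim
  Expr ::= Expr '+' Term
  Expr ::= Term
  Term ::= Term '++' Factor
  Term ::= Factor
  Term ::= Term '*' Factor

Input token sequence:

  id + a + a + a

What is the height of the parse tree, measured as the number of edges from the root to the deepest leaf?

[Expr [Expr [Expr [Expr [Term [Factor [Prim id]]]] + [Term [Factor [Prim a]]]] + [Term [Factor [Prim a]]]] + [Term [Factor [Prim a]]]]

7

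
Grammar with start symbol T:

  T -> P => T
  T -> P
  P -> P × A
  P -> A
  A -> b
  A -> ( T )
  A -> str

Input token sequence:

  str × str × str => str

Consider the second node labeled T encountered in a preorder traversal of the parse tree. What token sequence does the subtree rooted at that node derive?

[T [P [P [P [A str]] × [A str]] × [A str]] => [T [P [A str]]]]

str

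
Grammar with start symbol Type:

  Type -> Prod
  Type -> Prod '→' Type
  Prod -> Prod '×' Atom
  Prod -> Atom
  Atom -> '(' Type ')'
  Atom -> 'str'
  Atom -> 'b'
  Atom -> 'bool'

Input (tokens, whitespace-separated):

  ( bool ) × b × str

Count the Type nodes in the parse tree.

[Type [Prod [Prod [Prod [Atom ( [Type [Prod [Atom bool]]] )]] × [Atom b]] × [Atom str]]]

2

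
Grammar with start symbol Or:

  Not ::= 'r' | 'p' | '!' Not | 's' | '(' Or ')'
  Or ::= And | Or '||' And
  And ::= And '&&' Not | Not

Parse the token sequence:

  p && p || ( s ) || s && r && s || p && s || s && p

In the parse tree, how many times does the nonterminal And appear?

[Or [Or [Or [Or [Or [And [And [Not p]] && [Not p]]] || [And [Not ( [Or [And [Not s]]] )]]] || [And [And [And [Not s]] && [Not r]] && [Not s]]] || [And [And [Not p]] && [Not s]]] || [And [And [Not s]] && [Not p]]]

11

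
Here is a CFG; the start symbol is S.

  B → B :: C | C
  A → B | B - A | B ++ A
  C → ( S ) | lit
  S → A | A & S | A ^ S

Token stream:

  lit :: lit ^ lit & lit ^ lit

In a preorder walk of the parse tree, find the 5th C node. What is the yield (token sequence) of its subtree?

lit

[S [A [B [B [C lit]] :: [C lit]]] ^ [S [A [B [C lit]]] & [S [A [B [C lit]]] ^ [S [A [B [C lit]]]]]]]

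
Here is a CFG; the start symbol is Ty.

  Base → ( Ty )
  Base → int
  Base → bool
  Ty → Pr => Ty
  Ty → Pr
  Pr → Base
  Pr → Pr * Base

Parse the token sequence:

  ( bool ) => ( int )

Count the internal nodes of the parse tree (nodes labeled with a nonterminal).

12

[Ty [Pr [Base ( [Ty [Pr [Base bool]]] )]] => [Ty [Pr [Base ( [Ty [Pr [Base int]]] )]]]]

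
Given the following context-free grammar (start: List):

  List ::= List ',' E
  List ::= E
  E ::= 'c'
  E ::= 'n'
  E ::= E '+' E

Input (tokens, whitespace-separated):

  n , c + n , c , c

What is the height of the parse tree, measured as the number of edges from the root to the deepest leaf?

5

[List [List [List [List [E n]] , [E [E c] + [E n]]] , [E c]] , [E c]]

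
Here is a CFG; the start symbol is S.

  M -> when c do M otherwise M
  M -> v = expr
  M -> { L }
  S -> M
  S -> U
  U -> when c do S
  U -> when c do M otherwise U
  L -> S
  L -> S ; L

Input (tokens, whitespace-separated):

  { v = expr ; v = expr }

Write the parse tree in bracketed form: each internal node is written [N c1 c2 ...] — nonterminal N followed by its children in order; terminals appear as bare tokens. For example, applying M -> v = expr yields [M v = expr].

S
M
{ L }
{ S ; L }
{ M ; L }
{ v = expr ; L }
{ v = expr ; S }
{ v = expr ; M }
{ v = expr ; v = expr }

[S [M { [L [S [M v = expr]] ; [L [S [M v = expr]]]] }]]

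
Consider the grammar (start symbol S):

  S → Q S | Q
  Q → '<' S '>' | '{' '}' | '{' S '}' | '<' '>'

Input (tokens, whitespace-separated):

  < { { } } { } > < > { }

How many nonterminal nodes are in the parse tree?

[S [Q < [S [Q { [S [Q { }]] }] [S [Q { }]]] >] [S [Q < >] [S [Q { }]]]]

12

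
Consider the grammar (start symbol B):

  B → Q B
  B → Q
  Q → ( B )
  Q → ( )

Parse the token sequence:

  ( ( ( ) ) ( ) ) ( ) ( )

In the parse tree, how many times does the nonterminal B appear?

[B [Q ( [B [Q ( [B [Q ( )]] )] [B [Q ( )]]] )] [B [Q ( )] [B [Q ( )]]]]

6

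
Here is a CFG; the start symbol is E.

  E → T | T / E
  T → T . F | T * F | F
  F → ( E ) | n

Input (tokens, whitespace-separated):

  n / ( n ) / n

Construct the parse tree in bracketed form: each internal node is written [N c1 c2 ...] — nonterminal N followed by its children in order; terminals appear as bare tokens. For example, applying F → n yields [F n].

[E [T [F n]] / [E [T [F ( [E [T [F n]]] )]] / [E [T [F n]]]]]

E
T / E
F / E
n / E
n / T / E
n / F / E
n / ( E ) / E
n / ( T ) / E
n / ( F ) / E
n / ( n ) / E
n / ( n ) / T
n / ( n ) / F
n / ( n ) / n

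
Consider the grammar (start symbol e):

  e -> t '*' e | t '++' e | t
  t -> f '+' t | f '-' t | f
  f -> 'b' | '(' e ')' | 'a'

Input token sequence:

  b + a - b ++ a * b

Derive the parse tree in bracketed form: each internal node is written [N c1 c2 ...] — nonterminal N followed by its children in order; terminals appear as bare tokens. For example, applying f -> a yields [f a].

[e [t [f b] + [t [f a] - [t [f b]]]] ++ [e [t [f a]] * [e [t [f b]]]]]

e
t ++ e
f + t ++ e
b + t ++ e
b + f - t ++ e
b + a - t ++ e
b + a - f ++ e
b + a - b ++ e
b + a - b ++ t * e
b + a - b ++ f * e
b + a - b ++ a * e
b + a - b ++ a * t
b + a - b ++ a * f
b + a - b ++ a * b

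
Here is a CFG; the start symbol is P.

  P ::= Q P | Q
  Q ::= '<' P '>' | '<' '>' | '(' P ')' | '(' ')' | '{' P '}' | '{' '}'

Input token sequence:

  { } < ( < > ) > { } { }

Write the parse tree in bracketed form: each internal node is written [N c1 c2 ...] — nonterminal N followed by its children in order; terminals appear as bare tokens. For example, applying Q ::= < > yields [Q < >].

P
Q P
{ } P
{ } Q P
{ } < P > P
{ } < Q > P
{ } < ( P ) > P
{ } < ( Q ) > P
{ } < ( < > ) > P
{ } < ( < > ) > Q P
{ } < ( < > ) > { } P
{ } < ( < > ) > { } Q
{ } < ( < > ) > { } { }

[P [Q { }] [P [Q < [P [Q ( [P [Q < >]] )]] >] [P [Q { }] [P [Q { }]]]]]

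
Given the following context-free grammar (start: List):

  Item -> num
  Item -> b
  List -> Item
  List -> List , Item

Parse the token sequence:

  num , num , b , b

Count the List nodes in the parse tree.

4

[List [List [List [List [Item num]] , [Item num]] , [Item b]] , [Item b]]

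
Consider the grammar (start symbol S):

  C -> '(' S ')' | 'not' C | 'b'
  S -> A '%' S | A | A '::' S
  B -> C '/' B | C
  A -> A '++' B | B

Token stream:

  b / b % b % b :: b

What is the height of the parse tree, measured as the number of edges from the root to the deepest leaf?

7

[S [A [B [C b] / [B [C b]]]] % [S [A [B [C b]]] % [S [A [B [C b]]] :: [S [A [B [C b]]]]]]]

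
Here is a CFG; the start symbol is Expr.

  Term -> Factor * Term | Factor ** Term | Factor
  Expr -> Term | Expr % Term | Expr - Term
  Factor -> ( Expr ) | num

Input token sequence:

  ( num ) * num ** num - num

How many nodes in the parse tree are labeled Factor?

[Expr [Expr [Term [Factor ( [Expr [Term [Factor num]]] )] * [Term [Factor num] ** [Term [Factor num]]]]] - [Term [Factor num]]]

5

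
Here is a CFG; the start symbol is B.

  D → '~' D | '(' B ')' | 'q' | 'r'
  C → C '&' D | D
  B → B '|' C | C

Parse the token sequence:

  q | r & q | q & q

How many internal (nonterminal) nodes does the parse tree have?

[B [B [B [C [D q]]] | [C [C [D r]] & [D q]]] | [C [C [D q]] & [D q]]]

13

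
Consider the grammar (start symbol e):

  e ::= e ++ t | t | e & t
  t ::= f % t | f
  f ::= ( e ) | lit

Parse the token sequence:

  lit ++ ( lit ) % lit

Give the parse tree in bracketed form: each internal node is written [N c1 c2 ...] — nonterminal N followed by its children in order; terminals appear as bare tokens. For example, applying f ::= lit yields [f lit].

[e [e [t [f lit]]] ++ [t [f ( [e [t [f lit]]] )] % [t [f lit]]]]

e
e ++ t
t ++ t
f ++ t
lit ++ t
lit ++ f % t
lit ++ ( e ) % t
lit ++ ( t ) % t
lit ++ ( f ) % t
lit ++ ( lit ) % t
lit ++ ( lit ) % f
lit ++ ( lit ) % lit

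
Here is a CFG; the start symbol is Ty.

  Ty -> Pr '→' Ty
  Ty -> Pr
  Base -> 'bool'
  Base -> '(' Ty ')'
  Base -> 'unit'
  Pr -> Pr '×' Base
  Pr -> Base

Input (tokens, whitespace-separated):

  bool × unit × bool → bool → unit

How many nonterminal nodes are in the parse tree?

13

[Ty [Pr [Pr [Pr [Base bool]] × [Base unit]] × [Base bool]] → [Ty [Pr [Base bool]] → [Ty [Pr [Base unit]]]]]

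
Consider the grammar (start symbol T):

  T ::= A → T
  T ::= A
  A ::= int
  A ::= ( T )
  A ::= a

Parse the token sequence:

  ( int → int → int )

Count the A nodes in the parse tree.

[T [A ( [T [A int] → [T [A int] → [T [A int]]]] )]]

4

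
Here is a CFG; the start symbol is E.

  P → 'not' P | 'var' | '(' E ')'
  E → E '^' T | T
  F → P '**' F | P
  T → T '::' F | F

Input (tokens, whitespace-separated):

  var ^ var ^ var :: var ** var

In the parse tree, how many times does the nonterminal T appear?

[E [E [E [T [F [P var]]]] ^ [T [F [P var]]]] ^ [T [T [F [P var]]] :: [F [P var] ** [F [P var]]]]]

4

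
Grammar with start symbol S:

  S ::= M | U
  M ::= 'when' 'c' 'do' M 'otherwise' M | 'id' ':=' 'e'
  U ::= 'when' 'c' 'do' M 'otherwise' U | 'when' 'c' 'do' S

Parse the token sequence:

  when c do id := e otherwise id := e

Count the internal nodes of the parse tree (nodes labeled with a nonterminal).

4

[S [M when c do [M id := e] otherwise [M id := e]]]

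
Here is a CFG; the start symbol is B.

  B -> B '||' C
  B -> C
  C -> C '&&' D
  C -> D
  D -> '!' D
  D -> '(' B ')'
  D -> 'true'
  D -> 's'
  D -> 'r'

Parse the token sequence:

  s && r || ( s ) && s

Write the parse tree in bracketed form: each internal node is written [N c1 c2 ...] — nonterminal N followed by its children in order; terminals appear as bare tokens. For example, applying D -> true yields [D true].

B
B || C
C || C
C && D || C
D && D || C
s && D || C
s && r || C
s && r || C && D
s && r || D && D
s && r || ( B ) && D
s && r || ( C ) && D
s && r || ( D ) && D
s && r || ( s ) && D
s && r || ( s ) && s

[B [B [C [C [D s]] && [D r]]] || [C [C [D ( [B [C [D s]]] )]] && [D s]]]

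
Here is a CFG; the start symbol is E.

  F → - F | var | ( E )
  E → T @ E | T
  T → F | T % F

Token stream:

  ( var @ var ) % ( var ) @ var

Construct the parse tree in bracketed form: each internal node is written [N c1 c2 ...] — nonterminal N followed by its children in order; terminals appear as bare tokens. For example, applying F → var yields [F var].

[E [T [T [F ( [E [T [F var]] @ [E [T [F var]]]] )]] % [F ( [E [T [F var]]] )]] @ [E [T [F var]]]]

E
T @ E
T % F @ E
F % F @ E
( E ) % F @ E
( T @ E ) % F @ E
( F @ E ) % F @ E
( var @ E ) % F @ E
( var @ T ) % F @ E
( var @ F ) % F @ E
( var @ var ) % F @ E
( var @ var ) % ( E ) @ E
( var @ var ) % ( T ) @ E
( var @ var ) % ( F ) @ E
( var @ var ) % ( var ) @ E
( var @ var ) % ( var ) @ T
( var @ var ) % ( var ) @ F
( var @ var ) % ( var ) @ var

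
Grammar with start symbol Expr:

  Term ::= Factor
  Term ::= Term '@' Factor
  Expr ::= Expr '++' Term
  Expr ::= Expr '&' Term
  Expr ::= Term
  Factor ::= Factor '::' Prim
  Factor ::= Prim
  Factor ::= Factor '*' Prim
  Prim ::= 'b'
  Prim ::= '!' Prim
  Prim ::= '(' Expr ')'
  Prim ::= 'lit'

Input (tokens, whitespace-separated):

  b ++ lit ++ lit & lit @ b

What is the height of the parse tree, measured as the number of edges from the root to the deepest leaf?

[Expr [Expr [Expr [Expr [Term [Factor [Prim b]]]] ++ [Term [Factor [Prim lit]]]] ++ [Term [Factor [Prim lit]]]] & [Term [Term [Factor [Prim lit]]] @ [Factor [Prim b]]]]

7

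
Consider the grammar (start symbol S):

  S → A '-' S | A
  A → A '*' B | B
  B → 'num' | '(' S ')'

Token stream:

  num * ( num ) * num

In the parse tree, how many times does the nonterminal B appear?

[S [A [A [A [B num]] * [B ( [S [A [B num]]] )]] * [B num]]]

4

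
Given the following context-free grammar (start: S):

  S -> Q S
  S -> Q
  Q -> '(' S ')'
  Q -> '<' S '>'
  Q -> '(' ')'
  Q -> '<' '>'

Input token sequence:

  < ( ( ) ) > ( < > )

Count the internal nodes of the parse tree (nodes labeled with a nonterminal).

[S [Q < [S [Q ( [S [Q ( )]] )]] >] [S [Q ( [S [Q < >]] )]]]

10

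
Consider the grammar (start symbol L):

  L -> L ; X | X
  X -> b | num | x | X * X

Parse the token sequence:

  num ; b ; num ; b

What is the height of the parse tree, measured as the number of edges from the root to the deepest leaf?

[L [L [L [L [X num]] ; [X b]] ; [X num]] ; [X b]]

5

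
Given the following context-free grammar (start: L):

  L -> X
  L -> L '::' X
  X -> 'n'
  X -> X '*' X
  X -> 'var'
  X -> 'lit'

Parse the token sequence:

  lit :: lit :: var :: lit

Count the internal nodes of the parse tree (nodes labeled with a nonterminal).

8

[L [L [L [L [X lit]] :: [X lit]] :: [X var]] :: [X lit]]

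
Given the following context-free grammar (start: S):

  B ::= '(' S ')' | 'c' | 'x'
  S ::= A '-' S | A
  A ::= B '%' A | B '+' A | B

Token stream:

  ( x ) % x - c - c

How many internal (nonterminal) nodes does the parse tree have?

[S [A [B ( [S [A [B x]]] )] % [A [B x]]] - [S [A [B c]] - [S [A [B c]]]]]

14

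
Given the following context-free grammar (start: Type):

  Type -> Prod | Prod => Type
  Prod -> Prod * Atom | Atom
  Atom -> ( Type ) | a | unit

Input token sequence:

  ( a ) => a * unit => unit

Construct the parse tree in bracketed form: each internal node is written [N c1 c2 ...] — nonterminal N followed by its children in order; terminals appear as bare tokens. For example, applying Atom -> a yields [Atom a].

Type
Prod => Type
Atom => Type
( Type ) => Type
( Prod ) => Type
( Atom ) => Type
( a ) => Type
( a ) => Prod => Type
( a ) => Prod * Atom => Type
( a ) => Atom * Atom => Type
( a ) => a * Atom => Type
( a ) => a * unit => Type
( a ) => a * unit => Prod
( a ) => a * unit => Atom
( a ) => a * unit => unit

[Type [Prod [Atom ( [Type [Prod [Atom a]]] )]] => [Type [Prod [Prod [Atom a]] * [Atom unit]] => [Type [Prod [Atom unit]]]]]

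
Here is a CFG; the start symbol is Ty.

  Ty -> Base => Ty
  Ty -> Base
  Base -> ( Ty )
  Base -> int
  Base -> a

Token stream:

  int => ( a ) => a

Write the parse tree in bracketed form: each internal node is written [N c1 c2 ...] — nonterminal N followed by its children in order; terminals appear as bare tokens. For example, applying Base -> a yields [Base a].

[Ty [Base int] => [Ty [Base ( [Ty [Base a]] )] => [Ty [Base a]]]]

Ty
Base => Ty
int => Ty
int => Base => Ty
int => ( Ty ) => Ty
int => ( Base ) => Ty
int => ( a ) => Ty
int => ( a ) => Base
int => ( a ) => a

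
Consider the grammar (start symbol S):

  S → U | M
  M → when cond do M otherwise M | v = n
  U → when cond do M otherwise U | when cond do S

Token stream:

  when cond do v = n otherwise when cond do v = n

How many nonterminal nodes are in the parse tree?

6

[S [U when cond do [M v = n] otherwise [U when cond do [S [M v = n]]]]]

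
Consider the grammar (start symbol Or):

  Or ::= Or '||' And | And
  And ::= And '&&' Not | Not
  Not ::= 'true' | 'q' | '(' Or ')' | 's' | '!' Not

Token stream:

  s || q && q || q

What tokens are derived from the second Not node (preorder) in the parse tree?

q

[Or [Or [Or [And [Not s]]] || [And [And [Not q]] && [Not q]]] || [And [Not q]]]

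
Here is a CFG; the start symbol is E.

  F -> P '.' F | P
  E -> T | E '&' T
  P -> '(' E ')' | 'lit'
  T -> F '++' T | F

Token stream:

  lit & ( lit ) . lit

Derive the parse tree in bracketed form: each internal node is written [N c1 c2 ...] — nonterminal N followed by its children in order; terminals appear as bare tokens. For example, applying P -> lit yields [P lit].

E
E & T
T & T
F & T
P & T
lit & T
lit & F
lit & P . F
lit & ( E ) . F
lit & ( T ) . F
lit & ( F ) . F
lit & ( P ) . F
lit & ( lit ) . F
lit & ( lit ) . P
lit & ( lit ) . lit

[E [E [T [F [P lit]]]] & [T [F [P ( [E [T [F [P lit]]]] )] . [F [P lit]]]]]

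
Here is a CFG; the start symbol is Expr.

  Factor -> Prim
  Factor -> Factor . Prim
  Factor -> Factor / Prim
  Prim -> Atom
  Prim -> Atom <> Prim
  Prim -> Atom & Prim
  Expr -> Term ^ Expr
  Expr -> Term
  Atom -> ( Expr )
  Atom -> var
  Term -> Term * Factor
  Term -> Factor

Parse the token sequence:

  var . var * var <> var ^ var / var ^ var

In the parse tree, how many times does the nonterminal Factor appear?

[Expr [Term [Term [Factor [Factor [Prim [Atom var]]] . [Prim [Atom var]]]] * [Factor [Prim [Atom var] <> [Prim [Atom var]]]]] ^ [Expr [Term [Factor [Factor [Prim [Atom var]]] / [Prim [Atom var]]]] ^ [Expr [Term [Factor [Prim [Atom var]]]]]]]

6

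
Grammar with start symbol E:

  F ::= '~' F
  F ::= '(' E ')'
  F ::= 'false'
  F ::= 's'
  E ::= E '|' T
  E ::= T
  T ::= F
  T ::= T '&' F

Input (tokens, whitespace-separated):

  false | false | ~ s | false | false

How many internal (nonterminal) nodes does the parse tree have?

[E [E [E [E [E [T [F false]]] | [T [F false]]] | [T [F ~ [F s]]]] | [T [F false]]] | [T [F false]]]

16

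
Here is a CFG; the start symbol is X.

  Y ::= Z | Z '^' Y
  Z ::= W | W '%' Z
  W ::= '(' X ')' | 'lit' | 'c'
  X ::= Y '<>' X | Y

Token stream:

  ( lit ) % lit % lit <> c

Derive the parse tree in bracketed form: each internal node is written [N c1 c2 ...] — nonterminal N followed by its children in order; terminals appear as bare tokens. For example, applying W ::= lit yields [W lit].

[X [Y [Z [W ( [X [Y [Z [W lit]]]] )] % [Z [W lit] % [Z [W lit]]]]] <> [X [Y [Z [W c]]]]]

X
Y <> X
Z <> X
W % Z <> X
( X ) % Z <> X
( Y ) % Z <> X
( Z ) % Z <> X
( W ) % Z <> X
( lit ) % Z <> X
( lit ) % W % Z <> X
( lit ) % lit % Z <> X
( lit ) % lit % W <> X
( lit ) % lit % lit <> X
( lit ) % lit % lit <> Y
( lit ) % lit % lit <> Z
( lit ) % lit % lit <> W
( lit ) % lit % lit <> c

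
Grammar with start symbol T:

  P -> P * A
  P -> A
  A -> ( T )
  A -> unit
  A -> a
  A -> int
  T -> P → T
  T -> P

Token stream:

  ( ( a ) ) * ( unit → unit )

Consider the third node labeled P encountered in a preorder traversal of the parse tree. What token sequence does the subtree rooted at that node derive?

( a )

[T [P [P [A ( [T [P [A ( [T [P [A a]]] )]]] )]] * [A ( [T [P [A unit]] → [T [P [A unit]]]] )]]]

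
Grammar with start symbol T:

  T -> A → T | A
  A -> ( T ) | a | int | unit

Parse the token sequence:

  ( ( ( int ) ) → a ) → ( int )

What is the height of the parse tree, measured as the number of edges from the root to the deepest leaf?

8

[T [A ( [T [A ( [T [A ( [T [A int]] )]] )] → [T [A a]]] )] → [T [A ( [T [A int]] )]]]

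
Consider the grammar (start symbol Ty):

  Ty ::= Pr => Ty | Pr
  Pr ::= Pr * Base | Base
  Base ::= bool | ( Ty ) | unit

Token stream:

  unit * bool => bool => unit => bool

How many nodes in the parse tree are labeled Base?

[Ty [Pr [Pr [Base unit]] * [Base bool]] => [Ty [Pr [Base bool]] => [Ty [Pr [Base unit]] => [Ty [Pr [Base bool]]]]]]

5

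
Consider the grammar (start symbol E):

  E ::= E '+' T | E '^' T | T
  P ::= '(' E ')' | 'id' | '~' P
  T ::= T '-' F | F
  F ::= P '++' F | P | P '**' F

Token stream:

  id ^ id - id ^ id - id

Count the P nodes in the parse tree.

[E [E [E [T [F [P id]]]] ^ [T [T [F [P id]]] - [F [P id]]]] ^ [T [T [F [P id]]] - [F [P id]]]]

5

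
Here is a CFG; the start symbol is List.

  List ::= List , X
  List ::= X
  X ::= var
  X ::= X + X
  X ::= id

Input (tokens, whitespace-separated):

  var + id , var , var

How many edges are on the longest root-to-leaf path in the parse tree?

5

[List [List [List [X [X var] + [X id]]] , [X var]] , [X var]]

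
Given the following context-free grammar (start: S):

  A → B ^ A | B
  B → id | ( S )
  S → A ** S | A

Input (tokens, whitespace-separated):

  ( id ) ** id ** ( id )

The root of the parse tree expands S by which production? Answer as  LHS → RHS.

[S [A [B ( [S [A [B id]]] )]] ** [S [A [B id]] ** [S [A [B ( [S [A [B id]]] )]]]]]

S → A ** S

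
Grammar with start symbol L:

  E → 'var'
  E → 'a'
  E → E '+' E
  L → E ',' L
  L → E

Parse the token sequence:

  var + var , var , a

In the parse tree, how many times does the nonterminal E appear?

[L [E [E var] + [E var]] , [L [E var] , [L [E a]]]]

5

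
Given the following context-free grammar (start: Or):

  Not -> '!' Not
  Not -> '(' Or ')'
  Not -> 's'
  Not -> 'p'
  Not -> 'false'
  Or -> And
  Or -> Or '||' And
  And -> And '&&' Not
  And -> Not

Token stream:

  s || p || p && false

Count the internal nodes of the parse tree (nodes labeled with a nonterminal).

11

[Or [Or [Or [And [Not s]]] || [And [Not p]]] || [And [And [Not p]] && [Not false]]]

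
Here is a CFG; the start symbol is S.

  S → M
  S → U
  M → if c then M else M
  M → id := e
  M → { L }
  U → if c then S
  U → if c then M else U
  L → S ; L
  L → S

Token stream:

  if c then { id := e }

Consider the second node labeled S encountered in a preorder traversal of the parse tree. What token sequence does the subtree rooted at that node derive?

{ id := e }

[S [U if c then [S [M { [L [S [M id := e]]] }]]]]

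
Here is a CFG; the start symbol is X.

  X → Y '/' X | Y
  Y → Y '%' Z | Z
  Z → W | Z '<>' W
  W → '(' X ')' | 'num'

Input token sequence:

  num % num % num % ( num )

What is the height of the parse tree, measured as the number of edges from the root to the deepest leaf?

8

[X [Y [Y [Y [Y [Z [W num]]] % [Z [W num]]] % [Z [W num]]] % [Z [W ( [X [Y [Z [W num]]]] )]]]]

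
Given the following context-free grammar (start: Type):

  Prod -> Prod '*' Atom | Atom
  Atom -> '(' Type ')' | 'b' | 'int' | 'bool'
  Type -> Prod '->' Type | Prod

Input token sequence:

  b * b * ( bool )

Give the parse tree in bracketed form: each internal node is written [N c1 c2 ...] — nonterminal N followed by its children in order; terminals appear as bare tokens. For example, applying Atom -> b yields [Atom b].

[Type [Prod [Prod [Prod [Atom b]] * [Atom b]] * [Atom ( [Type [Prod [Atom bool]]] )]]]

Type
Prod
Prod * Atom
Prod * Atom * Atom
Atom * Atom * Atom
b * Atom * Atom
b * b * Atom
b * b * ( Type )
b * b * ( Prod )
b * b * ( Atom )
b * b * ( bool )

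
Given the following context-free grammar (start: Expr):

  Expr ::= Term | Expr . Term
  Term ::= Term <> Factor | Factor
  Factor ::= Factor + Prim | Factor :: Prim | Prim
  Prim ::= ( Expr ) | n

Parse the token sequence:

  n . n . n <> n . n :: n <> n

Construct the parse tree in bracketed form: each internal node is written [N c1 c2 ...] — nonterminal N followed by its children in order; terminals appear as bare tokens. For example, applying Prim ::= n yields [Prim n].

[Expr [Expr [Expr [Expr [Term [Factor [Prim n]]]] . [Term [Factor [Prim n]]]] . [Term [Term [Factor [Prim n]]] <> [Factor [Prim n]]]] . [Term [Term [Factor [Factor [Prim n]] :: [Prim n]]] <> [Factor [Prim n]]]]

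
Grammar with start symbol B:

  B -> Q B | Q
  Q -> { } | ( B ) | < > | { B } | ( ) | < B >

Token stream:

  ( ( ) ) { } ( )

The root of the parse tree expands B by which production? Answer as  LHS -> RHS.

[B [Q ( [B [Q ( )]] )] [B [Q { }] [B [Q ( )]]]]

B -> Q B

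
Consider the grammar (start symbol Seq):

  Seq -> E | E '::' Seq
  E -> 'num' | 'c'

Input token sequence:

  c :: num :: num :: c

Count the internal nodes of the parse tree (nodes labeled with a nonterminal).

8

[Seq [E c] :: [Seq [E num] :: [Seq [E num] :: [Seq [E c]]]]]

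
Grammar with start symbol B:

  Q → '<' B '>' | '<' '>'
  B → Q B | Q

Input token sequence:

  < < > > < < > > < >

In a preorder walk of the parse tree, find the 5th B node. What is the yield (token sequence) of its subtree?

< >

[B [Q < [B [Q < >]] >] [B [Q < [B [Q < >]] >] [B [Q < >]]]]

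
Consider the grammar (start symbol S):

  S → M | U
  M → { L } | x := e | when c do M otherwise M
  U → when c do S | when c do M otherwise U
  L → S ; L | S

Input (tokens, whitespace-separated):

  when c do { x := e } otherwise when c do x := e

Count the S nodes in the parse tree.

[S [U when c do [M { [L [S [M x := e]]] }] otherwise [U when c do [S [M x := e]]]]]

3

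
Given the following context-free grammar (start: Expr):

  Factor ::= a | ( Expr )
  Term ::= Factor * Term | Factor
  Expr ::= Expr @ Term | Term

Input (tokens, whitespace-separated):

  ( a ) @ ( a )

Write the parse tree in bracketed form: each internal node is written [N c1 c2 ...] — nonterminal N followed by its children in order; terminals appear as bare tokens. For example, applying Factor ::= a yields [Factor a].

Expr
Expr @ Term
Term @ Term
Factor @ Term
( Expr ) @ Term
( Term ) @ Term
( Factor ) @ Term
( a ) @ Term
( a ) @ Factor
( a ) @ ( Expr )
( a ) @ ( Term )
( a ) @ ( Factor )
( a ) @ ( a )

[Expr [Expr [Term [Factor ( [Expr [Term [Factor a]]] )]]] @ [Term [Factor ( [Expr [Term [Factor a]]] )]]]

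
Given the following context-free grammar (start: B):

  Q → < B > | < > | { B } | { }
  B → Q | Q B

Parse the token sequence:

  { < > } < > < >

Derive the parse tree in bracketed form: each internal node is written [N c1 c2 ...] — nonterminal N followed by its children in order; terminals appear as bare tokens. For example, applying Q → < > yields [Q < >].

B
Q B
{ B } B
{ Q } B
{ < > } B
{ < > } Q B
{ < > } < > B
{ < > } < > Q
{ < > } < > < >

[B [Q { [B [Q < >]] }] [B [Q < >] [B [Q < >]]]]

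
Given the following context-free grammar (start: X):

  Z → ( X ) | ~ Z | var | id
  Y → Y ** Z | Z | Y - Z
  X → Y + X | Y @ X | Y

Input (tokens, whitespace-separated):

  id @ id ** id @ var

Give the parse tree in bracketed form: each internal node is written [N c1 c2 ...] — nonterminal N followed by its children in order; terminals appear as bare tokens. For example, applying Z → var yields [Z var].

X
Y @ X
Z @ X
id @ X
id @ Y @ X
id @ Y ** Z @ X
id @ Z ** Z @ X
id @ id ** Z @ X
id @ id ** id @ X
id @ id ** id @ Y
id @ id ** id @ Z
id @ id ** id @ var

[X [Y [Z id]] @ [X [Y [Y [Z id]] ** [Z id]] @ [X [Y [Z var]]]]]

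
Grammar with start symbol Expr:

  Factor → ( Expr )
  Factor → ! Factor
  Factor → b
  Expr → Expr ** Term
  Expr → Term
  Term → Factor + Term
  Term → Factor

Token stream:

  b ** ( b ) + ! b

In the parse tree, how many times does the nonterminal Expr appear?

[Expr [Expr [Term [Factor b]]] ** [Term [Factor ( [Expr [Term [Factor b]]] )] + [Term [Factor ! [Factor b]]]]]

3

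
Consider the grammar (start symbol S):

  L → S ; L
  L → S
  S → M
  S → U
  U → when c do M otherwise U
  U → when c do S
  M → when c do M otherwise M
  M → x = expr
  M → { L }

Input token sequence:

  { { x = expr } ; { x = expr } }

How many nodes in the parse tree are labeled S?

[S [M { [L [S [M { [L [S [M x = expr]]] }]] ; [L [S [M { [L [S [M x = expr]]] }]]]] }]]

5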